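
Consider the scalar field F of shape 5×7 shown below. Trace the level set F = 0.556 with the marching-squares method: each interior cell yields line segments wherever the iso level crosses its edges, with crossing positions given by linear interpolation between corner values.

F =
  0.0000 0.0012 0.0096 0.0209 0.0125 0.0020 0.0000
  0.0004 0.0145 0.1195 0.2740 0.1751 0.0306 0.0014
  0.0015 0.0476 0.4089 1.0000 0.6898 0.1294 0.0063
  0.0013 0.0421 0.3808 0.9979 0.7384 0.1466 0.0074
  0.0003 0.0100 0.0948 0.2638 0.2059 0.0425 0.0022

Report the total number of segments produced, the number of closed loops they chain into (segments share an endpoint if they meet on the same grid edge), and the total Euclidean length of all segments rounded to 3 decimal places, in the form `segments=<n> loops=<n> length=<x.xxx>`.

segments=8 loops=1 length=6.814

cell (1,2): code 0100 → (1.388,3.000)–(2.000,2.249)
cell (1,3): code 1100 → (1.740,4.000)–(1.388,3.000)
cell (1,4): code 1000 → (2.000,4.239)–(1.740,4.000)
cell (2,2): code 0110 → (2.000,2.249)–(3.000,2.284)
cell (2,4): code 1001 → (3.000,4.308)–(2.000,4.239)
cell (3,2): code 0010 → (3.000,2.284)–(3.602,3.000)
cell (3,3): code 0011 → (3.602,3.000)–(3.343,4.000)
cell (3,4): code 0001 → (3.343,4.000)–(3.000,4.308)
total: 8 segments, chained into 1 closed loop(s), length Σ = 6.814008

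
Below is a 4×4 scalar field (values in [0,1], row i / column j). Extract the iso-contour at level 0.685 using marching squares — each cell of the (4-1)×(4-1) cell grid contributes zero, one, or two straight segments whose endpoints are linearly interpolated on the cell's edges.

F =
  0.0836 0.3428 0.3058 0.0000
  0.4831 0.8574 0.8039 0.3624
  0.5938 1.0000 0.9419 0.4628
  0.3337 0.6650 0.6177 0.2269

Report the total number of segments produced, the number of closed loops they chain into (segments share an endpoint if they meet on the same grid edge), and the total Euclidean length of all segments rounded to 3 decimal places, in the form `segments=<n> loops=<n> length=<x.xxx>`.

segments=8 loops=1 length=7.204

cell (0,0): code 0100 → (0.665,1.000)–(1.000,0.539)
cell (0,1): code 1100 → (0.761,2.000)–(0.665,1.000)
cell (0,2): code 1000 → (1.000,2.269)–(0.761,2.000)
cell (1,0): code 0110 → (1.000,0.539)–(2.000,0.225)
cell (1,2): code 1001 → (2.000,2.536)–(1.000,2.269)
cell (2,0): code 0010 → (2.000,0.225)–(2.940,1.000)
cell (2,1): code 0011 → (2.940,1.000)–(2.792,2.000)
cell (2,2): code 0001 → (2.792,2.000)–(2.000,2.536)
total: 8 segments, chained into 1 closed loop(s), length Σ = 7.203945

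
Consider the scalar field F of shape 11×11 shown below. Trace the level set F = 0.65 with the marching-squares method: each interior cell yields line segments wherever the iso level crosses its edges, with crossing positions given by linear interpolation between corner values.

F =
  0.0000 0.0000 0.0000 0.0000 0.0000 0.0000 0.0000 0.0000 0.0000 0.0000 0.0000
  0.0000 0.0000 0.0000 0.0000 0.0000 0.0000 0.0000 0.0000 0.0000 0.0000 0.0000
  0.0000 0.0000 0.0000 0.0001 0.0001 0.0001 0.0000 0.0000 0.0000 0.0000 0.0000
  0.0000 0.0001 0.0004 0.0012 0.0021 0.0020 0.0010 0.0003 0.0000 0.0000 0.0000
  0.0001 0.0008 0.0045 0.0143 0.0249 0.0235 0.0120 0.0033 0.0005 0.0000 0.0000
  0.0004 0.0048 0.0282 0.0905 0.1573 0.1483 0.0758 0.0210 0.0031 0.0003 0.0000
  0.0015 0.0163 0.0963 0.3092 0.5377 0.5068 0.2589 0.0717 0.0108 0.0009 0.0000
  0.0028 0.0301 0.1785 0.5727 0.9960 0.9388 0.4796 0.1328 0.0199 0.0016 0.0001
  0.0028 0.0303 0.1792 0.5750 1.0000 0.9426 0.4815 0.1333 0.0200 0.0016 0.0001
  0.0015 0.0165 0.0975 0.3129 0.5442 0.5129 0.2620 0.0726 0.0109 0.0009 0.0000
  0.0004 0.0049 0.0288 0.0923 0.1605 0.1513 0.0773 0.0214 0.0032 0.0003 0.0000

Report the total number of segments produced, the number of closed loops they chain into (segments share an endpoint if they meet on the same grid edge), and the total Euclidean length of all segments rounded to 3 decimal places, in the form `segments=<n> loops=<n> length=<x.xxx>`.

cell (6,3): code 0100 → (6.245,4.000)–(7.000,3.183)
cell (6,4): code 1100 → (6.331,5.000)–(6.245,4.000)
cell (6,5): code 1000 → (7.000,5.629)–(6.331,5.000)
cell (7,3): code 0110 → (7.000,3.183)–(8.000,3.176)
cell (7,5): code 1001 → (8.000,5.635)–(7.000,5.629)
cell (8,3): code 0010 → (8.000,3.176)–(8.768,4.000)
cell (8,4): code 0011 → (8.768,4.000)–(8.681,5.000)
cell (8,5): code 0001 → (8.681,5.000)–(8.000,5.635)
total: 8 segments, chained into 1 closed loop(s), length Σ = 8.094855

segments=8 loops=1 length=8.095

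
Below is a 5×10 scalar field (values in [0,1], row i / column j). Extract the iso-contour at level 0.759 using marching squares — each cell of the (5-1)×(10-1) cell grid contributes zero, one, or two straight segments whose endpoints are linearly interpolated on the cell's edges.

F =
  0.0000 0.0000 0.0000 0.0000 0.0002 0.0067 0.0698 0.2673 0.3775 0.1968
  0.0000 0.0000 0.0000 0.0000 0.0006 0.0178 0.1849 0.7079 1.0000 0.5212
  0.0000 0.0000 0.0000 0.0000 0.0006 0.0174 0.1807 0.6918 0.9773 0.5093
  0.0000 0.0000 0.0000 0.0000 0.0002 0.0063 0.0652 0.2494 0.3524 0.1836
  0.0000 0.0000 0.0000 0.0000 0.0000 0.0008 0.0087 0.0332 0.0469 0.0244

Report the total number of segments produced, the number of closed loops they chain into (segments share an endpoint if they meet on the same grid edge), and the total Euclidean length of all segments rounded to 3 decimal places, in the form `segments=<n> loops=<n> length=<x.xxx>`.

segments=6 loops=1 length=4.972

cell (0,7): code 0100 → (0.613,8.000)–(1.000,7.175)
cell (0,8): code 1000 → (1.000,8.503)–(0.613,8.000)
cell (1,7): code 0110 → (1.000,7.175)–(2.000,7.235)
cell (1,8): code 1001 → (2.000,8.466)–(1.000,8.503)
cell (2,7): code 0010 → (2.000,7.235)–(2.349,8.000)
cell (2,8): code 0001 → (2.349,8.000)–(2.000,8.466)
total: 6 segments, chained into 1 closed loop(s), length Σ = 4.972300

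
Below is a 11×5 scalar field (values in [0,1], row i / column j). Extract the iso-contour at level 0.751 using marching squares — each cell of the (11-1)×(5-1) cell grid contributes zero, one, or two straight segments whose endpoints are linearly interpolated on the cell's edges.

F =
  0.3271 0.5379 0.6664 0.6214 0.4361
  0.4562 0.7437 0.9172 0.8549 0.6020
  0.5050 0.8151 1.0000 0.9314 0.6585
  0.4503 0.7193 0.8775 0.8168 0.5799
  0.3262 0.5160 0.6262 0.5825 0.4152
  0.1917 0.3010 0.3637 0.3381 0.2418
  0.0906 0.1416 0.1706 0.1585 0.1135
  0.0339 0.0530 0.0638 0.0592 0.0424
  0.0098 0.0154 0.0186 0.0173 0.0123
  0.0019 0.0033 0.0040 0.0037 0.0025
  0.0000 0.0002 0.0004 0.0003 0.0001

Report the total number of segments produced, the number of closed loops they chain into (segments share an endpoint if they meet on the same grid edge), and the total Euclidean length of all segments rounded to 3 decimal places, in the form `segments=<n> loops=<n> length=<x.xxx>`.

segments=12 loops=1 length=9.379

cell (0,1): code 0100 → (0.337,2.000)–(1.000,1.042)
cell (0,2): code 1100 → (0.555,3.000)–(0.337,2.000)
cell (0,3): code 1000 → (1.000,3.411)–(0.555,3.000)
cell (1,0): code 0100 → (1.102,1.000)–(2.000,0.793)
cell (1,1): code 1110 → (1.000,1.042)–(1.102,1.000)
cell (1,3): code 1001 → (2.000,3.661)–(1.000,3.411)
cell (2,0): code 0010 → (2.000,0.793)–(2.669,1.000)
cell (2,1): code 0111 → (2.669,1.000)–(3.000,1.200)
cell (2,3): code 1001 → (3.000,3.278)–(2.000,3.661)
cell (3,1): code 0010 → (3.000,1.200)–(3.503,2.000)
cell (3,2): code 0011 → (3.503,2.000)–(3.281,3.000)
cell (3,3): code 0001 → (3.281,3.000)–(3.000,3.278)
total: 12 segments, chained into 1 closed loop(s), length Σ = 9.378901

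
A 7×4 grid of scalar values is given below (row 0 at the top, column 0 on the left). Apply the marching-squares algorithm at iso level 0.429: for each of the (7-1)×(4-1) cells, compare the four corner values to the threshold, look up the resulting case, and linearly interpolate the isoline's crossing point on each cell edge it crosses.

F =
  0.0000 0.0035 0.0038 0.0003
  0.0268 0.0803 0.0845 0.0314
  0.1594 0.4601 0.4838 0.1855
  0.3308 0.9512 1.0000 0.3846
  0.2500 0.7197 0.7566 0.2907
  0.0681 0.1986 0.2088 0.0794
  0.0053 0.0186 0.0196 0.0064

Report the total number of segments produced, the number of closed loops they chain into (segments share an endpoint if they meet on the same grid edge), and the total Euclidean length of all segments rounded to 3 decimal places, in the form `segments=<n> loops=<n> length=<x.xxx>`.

cell (1,0): code 0100 → (1.918,1.000)–(2.000,0.897)
cell (1,1): code 1100 → (1.863,2.000)–(1.918,1.000)
cell (1,2): code 1000 → (2.000,2.184)–(1.863,2.000)
cell (2,0): code 0110 → (2.000,0.897)–(3.000,0.158)
cell (2,2): code 1001 → (3.000,2.928)–(2.000,2.184)
cell (3,0): code 0110 → (3.000,0.158)–(4.000,0.381)
cell (3,2): code 1001 → (4.000,2.703)–(3.000,2.928)
cell (4,0): code 0010 → (4.000,0.381)–(4.558,1.000)
cell (4,1): code 0011 → (4.558,1.000)–(4.598,2.000)
cell (4,2): code 0001 → (4.598,2.000)–(4.000,2.703)
total: 10 segments, chained into 1 closed loop(s), length Σ = 8.658814

segments=10 loops=1 length=8.659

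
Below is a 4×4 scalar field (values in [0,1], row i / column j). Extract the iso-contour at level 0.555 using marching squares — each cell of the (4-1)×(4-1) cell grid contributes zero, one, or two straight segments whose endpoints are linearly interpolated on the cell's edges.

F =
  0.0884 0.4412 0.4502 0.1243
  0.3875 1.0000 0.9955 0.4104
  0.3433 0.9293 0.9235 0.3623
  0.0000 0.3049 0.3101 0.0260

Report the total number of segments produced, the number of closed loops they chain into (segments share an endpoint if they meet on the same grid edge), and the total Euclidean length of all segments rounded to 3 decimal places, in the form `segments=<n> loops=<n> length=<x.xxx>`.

segments=8 loops=1 length=7.957

cell (0,0): code 0100 → (0.204,1.000)–(1.000,0.273)
cell (0,1): code 1100 → (0.192,2.000)–(0.204,1.000)
cell (0,2): code 1000 → (1.000,2.753)–(0.192,2.000)
cell (1,0): code 0110 → (1.000,0.273)–(2.000,0.361)
cell (1,2): code 1001 → (2.000,2.657)–(1.000,2.753)
cell (2,0): code 0010 → (2.000,0.361)–(2.599,1.000)
cell (2,1): code 0011 → (2.599,1.000)–(2.601,2.000)
cell (2,2): code 0001 → (2.601,2.000)–(2.000,2.657)
total: 8 segments, chained into 1 closed loop(s), length Σ = 7.956704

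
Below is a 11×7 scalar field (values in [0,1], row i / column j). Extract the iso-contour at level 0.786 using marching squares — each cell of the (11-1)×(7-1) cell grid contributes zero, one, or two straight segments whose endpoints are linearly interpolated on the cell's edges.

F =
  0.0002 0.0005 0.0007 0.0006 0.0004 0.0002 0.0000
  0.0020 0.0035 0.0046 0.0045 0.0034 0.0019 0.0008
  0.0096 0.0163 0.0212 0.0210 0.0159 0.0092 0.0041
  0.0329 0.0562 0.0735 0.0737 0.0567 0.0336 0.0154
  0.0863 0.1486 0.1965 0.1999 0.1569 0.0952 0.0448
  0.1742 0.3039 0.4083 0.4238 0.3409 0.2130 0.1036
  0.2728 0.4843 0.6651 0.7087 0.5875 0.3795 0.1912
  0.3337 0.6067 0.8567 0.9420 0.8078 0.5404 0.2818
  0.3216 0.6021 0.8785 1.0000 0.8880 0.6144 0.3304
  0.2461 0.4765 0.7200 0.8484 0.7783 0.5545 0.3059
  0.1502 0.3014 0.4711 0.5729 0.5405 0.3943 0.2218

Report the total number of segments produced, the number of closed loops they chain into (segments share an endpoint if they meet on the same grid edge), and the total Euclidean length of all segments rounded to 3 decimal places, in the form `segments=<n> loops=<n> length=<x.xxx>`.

segments=12 loops=1 length=8.752

cell (6,1): code 0100 → (6.631,2.000)–(7.000,1.717)
cell (6,2): code 1100 → (6.331,3.000)–(6.631,2.000)
cell (6,3): code 1100 → (6.901,4.000)–(6.331,3.000)
cell (6,4): code 1000 → (7.000,4.082)–(6.901,4.000)
cell (7,1): code 0110 → (7.000,1.717)–(8.000,1.665)
cell (7,4): code 1001 → (8.000,4.373)–(7.000,4.082)
cell (8,1): code 0010 → (8.000,1.665)–(8.584,2.000)
cell (8,2): code 0111 → (8.584,2.000)–(9.000,2.514)
cell (8,3): code 1011 → (9.000,3.890)–(8.930,4.000)
cell (8,4): code 0001 → (8.930,4.000)–(8.000,4.373)
cell (9,2): code 0010 → (9.000,2.514)–(9.226,3.000)
cell (9,3): code 0001 → (9.226,3.000)–(9.000,3.890)
total: 12 segments, chained into 1 closed loop(s), length Σ = 8.751925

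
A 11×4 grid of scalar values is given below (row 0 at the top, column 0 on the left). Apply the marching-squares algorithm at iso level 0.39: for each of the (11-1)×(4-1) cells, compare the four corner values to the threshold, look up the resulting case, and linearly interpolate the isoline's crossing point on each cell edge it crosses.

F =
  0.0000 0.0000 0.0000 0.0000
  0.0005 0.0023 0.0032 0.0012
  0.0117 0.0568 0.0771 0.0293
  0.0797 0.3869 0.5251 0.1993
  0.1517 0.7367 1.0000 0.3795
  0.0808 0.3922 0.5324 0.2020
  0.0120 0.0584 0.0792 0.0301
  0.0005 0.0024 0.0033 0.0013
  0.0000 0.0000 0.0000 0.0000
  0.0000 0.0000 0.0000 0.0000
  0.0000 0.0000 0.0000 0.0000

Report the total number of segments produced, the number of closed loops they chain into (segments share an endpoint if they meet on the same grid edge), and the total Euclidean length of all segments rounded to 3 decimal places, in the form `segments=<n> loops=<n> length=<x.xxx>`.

cell (2,1): code 0100 → (2.698,2.000)–(3.000,1.022)
cell (2,2): code 1000 → (3.000,2.415)–(2.698,2.000)
cell (3,0): code 0100 → (3.009,1.000)–(4.000,0.407)
cell (3,1): code 1110 → (3.000,1.022)–(3.009,1.000)
cell (3,2): code 1001 → (4.000,2.983)–(3.000,2.415)
cell (4,0): code 0110 → (4.000,0.407)–(5.000,0.993)
cell (4,2): code 1001 → (5.000,2.431)–(4.000,2.983)
cell (5,0): code 0010 → (5.000,0.993)–(5.007,1.000)
cell (5,1): code 0011 → (5.007,1.000)–(5.314,2.000)
cell (5,2): code 0001 → (5.314,2.000)–(5.000,2.431)
total: 10 segments, chained into 1 closed loop(s), length Σ = 7.755333

segments=10 loops=1 length=7.755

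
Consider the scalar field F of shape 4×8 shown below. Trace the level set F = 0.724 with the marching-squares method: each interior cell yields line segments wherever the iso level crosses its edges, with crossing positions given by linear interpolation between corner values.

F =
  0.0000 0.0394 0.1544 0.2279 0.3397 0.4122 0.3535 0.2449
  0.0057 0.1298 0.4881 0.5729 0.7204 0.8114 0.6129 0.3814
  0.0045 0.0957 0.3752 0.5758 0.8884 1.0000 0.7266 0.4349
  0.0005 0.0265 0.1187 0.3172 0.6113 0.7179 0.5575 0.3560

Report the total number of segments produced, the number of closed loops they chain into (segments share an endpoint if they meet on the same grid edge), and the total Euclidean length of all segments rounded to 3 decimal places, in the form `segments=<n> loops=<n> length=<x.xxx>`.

segments=10 loops=1 length=7.054

cell (0,4): code 0100 → (0.781,5.000)–(1.000,4.040)
cell (0,5): code 1000 → (1.000,5.440)–(0.781,5.000)
cell (1,3): code 0100 → (1.021,4.000)–(2.000,3.474)
cell (1,4): code 1110 → (1.000,4.040)–(1.021,4.000)
cell (1,5): code 1101 → (1.977,6.000)–(1.000,5.440)
cell (1,6): code 1000 → (2.000,6.009)–(1.977,6.000)
cell (2,3): code 0010 → (2.000,3.474)–(2.593,4.000)
cell (2,4): code 0011 → (2.593,4.000)–(2.978,5.000)
cell (2,5): code 0011 → (2.978,5.000)–(2.015,6.000)
cell (2,6): code 0001 → (2.015,6.000)–(2.000,6.009)
total: 10 segments, chained into 1 closed loop(s), length Σ = 7.053840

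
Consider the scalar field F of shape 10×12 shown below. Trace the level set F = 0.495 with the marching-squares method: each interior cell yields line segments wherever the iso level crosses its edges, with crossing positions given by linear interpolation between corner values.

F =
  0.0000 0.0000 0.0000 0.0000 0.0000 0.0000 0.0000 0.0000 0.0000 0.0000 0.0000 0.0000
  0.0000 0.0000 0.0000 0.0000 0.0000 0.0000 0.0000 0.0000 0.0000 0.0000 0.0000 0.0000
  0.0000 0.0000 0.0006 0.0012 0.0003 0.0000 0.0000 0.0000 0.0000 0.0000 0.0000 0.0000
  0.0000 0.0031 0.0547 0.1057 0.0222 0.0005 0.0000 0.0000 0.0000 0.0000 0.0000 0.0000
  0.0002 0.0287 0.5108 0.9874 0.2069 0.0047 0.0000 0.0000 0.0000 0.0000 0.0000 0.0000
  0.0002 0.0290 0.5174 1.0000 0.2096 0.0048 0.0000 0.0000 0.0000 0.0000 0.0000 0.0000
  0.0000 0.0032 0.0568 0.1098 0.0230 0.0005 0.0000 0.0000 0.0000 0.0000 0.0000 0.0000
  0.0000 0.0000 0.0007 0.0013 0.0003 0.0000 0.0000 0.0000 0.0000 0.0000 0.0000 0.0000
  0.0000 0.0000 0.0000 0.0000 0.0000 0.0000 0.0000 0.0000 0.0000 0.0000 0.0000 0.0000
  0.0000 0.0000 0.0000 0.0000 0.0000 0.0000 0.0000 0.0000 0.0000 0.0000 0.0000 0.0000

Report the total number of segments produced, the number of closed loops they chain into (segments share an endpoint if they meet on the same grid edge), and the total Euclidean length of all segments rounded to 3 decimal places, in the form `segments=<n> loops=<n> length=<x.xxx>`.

segments=8 loops=1 length=6.067

cell (3,1): code 0100 → (3.965,2.000)–(4.000,1.967)
cell (3,2): code 1100 → (3.442,3.000)–(3.965,2.000)
cell (3,3): code 1000 → (4.000,3.631)–(3.442,3.000)
cell (4,1): code 0110 → (4.000,1.967)–(5.000,1.954)
cell (4,3): code 1001 → (5.000,3.639)–(4.000,3.631)
cell (5,1): code 0010 → (5.000,1.954)–(5.049,2.000)
cell (5,2): code 0011 → (5.049,2.000)–(5.567,3.000)
cell (5,3): code 0001 → (5.567,3.000)–(5.000,3.639)
total: 8 segments, chained into 1 closed loop(s), length Σ = 6.067013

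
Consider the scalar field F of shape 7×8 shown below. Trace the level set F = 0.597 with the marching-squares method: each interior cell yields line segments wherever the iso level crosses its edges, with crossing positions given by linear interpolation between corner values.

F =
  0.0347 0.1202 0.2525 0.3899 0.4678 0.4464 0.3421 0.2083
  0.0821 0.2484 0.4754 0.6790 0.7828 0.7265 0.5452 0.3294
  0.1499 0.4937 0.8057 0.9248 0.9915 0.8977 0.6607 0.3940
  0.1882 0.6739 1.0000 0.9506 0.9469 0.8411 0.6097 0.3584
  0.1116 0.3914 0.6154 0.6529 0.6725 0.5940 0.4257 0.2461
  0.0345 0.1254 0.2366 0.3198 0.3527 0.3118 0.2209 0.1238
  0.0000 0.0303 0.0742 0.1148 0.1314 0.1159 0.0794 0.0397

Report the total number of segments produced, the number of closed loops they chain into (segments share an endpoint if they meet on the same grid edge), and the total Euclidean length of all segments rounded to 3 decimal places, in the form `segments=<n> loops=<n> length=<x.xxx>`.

cell (0,2): code 0100 → (0.716,3.000)–(1.000,2.597)
cell (0,3): code 1100 → (0.410,4.000)–(0.716,3.000)
cell (0,4): code 1100 → (0.538,5.000)–(0.410,4.000)
cell (0,5): code 1000 → (1.000,5.714)–(0.538,5.000)
cell (1,1): code 0100 → (1.368,2.000)–(2.000,1.331)
cell (1,2): code 1110 → (1.000,2.597)–(1.368,2.000)
cell (1,5): code 1101 → (1.448,6.000)–(1.000,5.714)
cell (1,6): code 1000 → (2.000,6.239)–(1.448,6.000)
cell (2,0): code 0100 → (2.573,1.000)–(3.000,0.842)
cell (2,1): code 1110 → (2.000,1.331)–(2.573,1.000)
cell (2,6): code 1001 → (3.000,6.051)–(2.000,6.239)
cell (3,0): code 0010 → (3.000,0.842)–(3.272,1.000)
cell (3,1): code 0111 → (3.272,1.000)–(4.000,1.918)
cell (3,4): code 1011 → (4.000,4.962)–(3.988,5.000)
cell (3,5): code 0011 → (3.988,5.000)–(3.069,6.000)
cell (3,6): code 0001 → (3.069,6.000)–(3.000,6.051)
cell (4,1): code 0010 → (4.000,1.918)–(4.049,2.000)
cell (4,2): code 0011 → (4.049,2.000)–(4.168,3.000)
cell (4,3): code 0011 → (4.168,3.000)–(4.236,4.000)
cell (4,4): code 0001 → (4.236,4.000)–(4.000,4.962)
total: 20 segments, chained into 1 closed loop(s), length Σ = 14.351802

segments=20 loops=1 length=14.352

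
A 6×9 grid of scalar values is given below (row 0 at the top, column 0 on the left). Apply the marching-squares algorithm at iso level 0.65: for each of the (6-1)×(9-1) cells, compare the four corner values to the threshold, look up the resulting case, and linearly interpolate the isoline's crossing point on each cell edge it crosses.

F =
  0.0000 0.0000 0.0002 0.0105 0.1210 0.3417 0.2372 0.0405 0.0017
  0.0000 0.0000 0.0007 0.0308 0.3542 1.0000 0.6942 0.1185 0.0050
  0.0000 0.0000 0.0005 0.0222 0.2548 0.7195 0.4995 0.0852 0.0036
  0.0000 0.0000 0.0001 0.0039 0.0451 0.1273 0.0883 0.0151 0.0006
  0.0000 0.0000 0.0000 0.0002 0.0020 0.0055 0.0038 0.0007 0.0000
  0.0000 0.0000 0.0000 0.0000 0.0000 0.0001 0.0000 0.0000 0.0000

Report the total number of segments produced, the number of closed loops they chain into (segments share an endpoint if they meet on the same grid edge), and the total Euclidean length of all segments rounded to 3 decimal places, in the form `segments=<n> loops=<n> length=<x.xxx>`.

cell (0,4): code 0100 → (0.468,5.000)–(1.000,4.458)
cell (0,5): code 1100 → (0.903,6.000)–(0.468,5.000)
cell (0,6): code 1000 → (1.000,6.077)–(0.903,6.000)
cell (1,4): code 0110 → (1.000,4.458)–(2.000,4.850)
cell (1,5): code 1011 → (2.000,5.316)–(1.227,6.000)
cell (1,6): code 0001 → (1.227,6.000)–(1.000,6.077)
cell (2,4): code 0010 → (2.000,4.850)–(2.117,5.000)
cell (2,5): code 0001 → (2.117,5.000)–(2.000,5.316)
total: 8 segments, chained into 1 closed loop(s), length Σ = 4.846412

segments=8 loops=1 length=4.846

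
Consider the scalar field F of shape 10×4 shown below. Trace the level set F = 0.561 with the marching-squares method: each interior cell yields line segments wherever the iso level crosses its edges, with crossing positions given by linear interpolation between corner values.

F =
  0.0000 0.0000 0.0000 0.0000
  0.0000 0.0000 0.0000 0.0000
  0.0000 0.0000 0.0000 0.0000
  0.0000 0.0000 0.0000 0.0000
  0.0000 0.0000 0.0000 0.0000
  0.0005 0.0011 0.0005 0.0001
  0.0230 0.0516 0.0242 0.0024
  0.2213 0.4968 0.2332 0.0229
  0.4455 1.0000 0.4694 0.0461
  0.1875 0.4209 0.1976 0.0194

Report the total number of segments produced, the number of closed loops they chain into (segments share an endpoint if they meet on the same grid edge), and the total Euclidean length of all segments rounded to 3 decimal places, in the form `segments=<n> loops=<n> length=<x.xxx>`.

cell (7,0): code 0100 → (7.128,1.000)–(8.000,0.208)
cell (7,1): code 1000 → (8.000,1.827)–(7.128,1.000)
cell (8,0): code 0010 → (8.000,0.208)–(8.758,1.000)
cell (8,1): code 0001 → (8.758,1.000)–(8.000,1.827)
total: 4 segments, chained into 1 closed loop(s), length Σ = 4.598704

segments=4 loops=1 length=4.599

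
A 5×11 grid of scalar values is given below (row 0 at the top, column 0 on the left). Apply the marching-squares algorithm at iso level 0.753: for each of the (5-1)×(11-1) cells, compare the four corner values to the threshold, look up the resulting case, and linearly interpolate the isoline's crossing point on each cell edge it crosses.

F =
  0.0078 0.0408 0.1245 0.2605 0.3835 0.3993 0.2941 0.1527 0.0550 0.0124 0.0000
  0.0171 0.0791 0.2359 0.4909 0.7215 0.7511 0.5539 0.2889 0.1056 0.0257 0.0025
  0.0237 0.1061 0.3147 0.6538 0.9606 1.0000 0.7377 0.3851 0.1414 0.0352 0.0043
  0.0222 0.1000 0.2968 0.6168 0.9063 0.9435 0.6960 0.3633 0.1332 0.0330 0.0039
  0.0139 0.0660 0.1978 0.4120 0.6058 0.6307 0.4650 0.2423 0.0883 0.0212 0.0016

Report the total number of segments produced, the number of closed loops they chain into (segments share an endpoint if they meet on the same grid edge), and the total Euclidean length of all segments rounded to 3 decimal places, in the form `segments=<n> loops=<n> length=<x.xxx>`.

segments=8 loops=1 length=8.224

cell (1,3): code 0100 → (1.132,4.000)–(2.000,3.323)
cell (1,4): code 1100 → (1.008,5.000)–(1.132,4.000)
cell (1,5): code 1000 → (2.000,5.942)–(1.008,5.000)
cell (2,3): code 0110 → (2.000,3.323)–(3.000,3.470)
cell (2,5): code 1001 → (3.000,5.770)–(2.000,5.942)
cell (3,3): code 0010 → (3.000,3.470)–(3.510,4.000)
cell (3,4): code 0011 → (3.510,4.000)–(3.609,5.000)
cell (3,5): code 0001 → (3.609,5.000)–(3.000,5.770)
total: 8 segments, chained into 1 closed loop(s), length Σ = 8.223614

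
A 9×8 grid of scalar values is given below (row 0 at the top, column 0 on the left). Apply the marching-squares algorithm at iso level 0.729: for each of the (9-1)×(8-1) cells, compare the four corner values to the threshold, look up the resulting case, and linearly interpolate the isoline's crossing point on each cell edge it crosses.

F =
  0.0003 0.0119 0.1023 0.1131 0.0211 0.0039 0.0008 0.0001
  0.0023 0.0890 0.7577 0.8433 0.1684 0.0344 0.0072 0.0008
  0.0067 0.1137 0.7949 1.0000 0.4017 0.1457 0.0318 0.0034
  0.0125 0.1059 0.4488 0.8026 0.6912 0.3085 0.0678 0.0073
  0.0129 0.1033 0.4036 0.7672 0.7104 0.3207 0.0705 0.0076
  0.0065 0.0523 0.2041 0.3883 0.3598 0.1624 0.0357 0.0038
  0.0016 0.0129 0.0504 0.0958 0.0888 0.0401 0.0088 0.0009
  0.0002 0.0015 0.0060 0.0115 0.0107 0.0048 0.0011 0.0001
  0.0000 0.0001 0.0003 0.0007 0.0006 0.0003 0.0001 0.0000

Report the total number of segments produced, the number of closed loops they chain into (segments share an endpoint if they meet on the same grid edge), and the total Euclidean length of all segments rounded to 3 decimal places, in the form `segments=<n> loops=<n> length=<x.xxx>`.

segments=12 loops=1 length=8.538

cell (0,1): code 0100 → (0.956,2.000)–(1.000,1.957)
cell (0,2): code 1100 → (0.843,3.000)–(0.956,2.000)
cell (0,3): code 1000 → (1.000,3.169)–(0.843,3.000)
cell (1,1): code 0110 → (1.000,1.957)–(2.000,1.903)
cell (1,3): code 1001 → (2.000,3.453)–(1.000,3.169)
cell (2,1): code 0010 → (2.000,1.903)–(2.190,2.000)
cell (2,2): code 0111 → (2.190,2.000)–(3.000,2.792)
cell (2,3): code 1001 → (3.000,3.661)–(2.000,3.453)
cell (3,2): code 0110 → (3.000,2.792)–(4.000,2.895)
cell (3,3): code 1001 → (4.000,3.673)–(3.000,3.661)
cell (4,2): code 0010 → (4.000,2.895)–(4.101,3.000)
cell (4,3): code 0001 → (4.101,3.000)–(4.000,3.673)
total: 12 segments, chained into 1 closed loop(s), length Σ = 8.537636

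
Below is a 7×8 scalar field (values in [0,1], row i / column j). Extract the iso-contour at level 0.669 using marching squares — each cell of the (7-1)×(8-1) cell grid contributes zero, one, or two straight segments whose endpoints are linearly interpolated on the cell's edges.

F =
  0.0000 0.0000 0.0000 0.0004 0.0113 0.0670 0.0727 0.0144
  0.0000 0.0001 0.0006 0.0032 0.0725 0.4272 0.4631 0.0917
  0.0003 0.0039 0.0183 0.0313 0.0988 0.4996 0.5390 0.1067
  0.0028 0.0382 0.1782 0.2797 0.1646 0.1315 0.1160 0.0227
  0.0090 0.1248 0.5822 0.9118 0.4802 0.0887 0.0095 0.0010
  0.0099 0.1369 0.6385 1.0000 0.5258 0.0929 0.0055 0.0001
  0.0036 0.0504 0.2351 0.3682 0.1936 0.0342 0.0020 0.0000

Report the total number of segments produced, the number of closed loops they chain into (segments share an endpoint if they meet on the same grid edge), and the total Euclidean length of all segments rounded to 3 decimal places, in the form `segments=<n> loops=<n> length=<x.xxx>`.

segments=6 loops=1 length=5.465

cell (3,2): code 0100 → (3.616,3.000)–(4.000,2.263)
cell (3,3): code 1000 → (4.000,3.563)–(3.616,3.000)
cell (4,2): code 0110 → (4.000,2.263)–(5.000,2.084)
cell (4,3): code 1001 → (5.000,3.698)–(4.000,3.563)
cell (5,2): code 0010 → (5.000,2.084)–(5.524,3.000)
cell (5,3): code 0001 → (5.524,3.000)–(5.000,3.698)
total: 6 segments, chained into 1 closed loop(s), length Σ = 5.464664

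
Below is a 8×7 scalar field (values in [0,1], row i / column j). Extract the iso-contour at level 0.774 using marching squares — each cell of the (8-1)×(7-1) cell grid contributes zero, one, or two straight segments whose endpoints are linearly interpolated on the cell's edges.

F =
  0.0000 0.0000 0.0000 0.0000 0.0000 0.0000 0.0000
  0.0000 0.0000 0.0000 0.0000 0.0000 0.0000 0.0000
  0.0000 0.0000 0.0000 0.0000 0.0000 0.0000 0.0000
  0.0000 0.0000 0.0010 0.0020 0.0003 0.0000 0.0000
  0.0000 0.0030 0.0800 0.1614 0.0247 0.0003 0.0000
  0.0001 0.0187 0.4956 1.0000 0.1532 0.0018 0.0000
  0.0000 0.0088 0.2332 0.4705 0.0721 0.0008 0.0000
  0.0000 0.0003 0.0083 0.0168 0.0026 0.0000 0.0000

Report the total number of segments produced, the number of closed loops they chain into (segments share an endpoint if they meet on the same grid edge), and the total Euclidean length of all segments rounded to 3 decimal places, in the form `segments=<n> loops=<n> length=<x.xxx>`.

segments=4 loops=1 length=2.024

cell (4,2): code 0100 → (4.731,3.000)–(5.000,2.552)
cell (4,3): code 1000 → (5.000,3.267)–(4.731,3.000)
cell (5,2): code 0010 → (5.000,2.552)–(5.427,3.000)
cell (5,3): code 0001 → (5.427,3.000)–(5.000,3.267)
total: 4 segments, chained into 1 closed loop(s), length Σ = 2.024349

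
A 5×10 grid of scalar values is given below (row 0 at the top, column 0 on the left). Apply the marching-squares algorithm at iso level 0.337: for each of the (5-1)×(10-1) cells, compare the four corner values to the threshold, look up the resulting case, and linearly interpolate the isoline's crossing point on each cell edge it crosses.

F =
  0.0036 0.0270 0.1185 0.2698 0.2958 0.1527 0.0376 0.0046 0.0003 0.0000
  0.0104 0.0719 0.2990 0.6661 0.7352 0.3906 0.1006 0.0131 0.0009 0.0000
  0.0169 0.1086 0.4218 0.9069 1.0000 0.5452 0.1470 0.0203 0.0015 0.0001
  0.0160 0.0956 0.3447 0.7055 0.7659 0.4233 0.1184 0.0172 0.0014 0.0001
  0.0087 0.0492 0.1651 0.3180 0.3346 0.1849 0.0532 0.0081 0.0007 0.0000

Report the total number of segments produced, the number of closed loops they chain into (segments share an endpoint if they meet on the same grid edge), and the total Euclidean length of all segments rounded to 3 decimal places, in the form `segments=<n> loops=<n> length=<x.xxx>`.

segments=14 loops=1 length=11.954

cell (0,2): code 0100 → (0.170,3.000)–(1.000,2.104)
cell (0,3): code 1100 → (0.094,4.000)–(0.170,3.000)
cell (0,4): code 1100 → (0.775,5.000)–(0.094,4.000)
cell (0,5): code 1000 → (1.000,5.185)–(0.775,5.000)
cell (1,1): code 0100 → (1.309,2.000)–(2.000,1.729)
cell (1,2): code 1110 → (1.000,2.104)–(1.309,2.000)
cell (1,5): code 1001 → (2.000,5.523)–(1.000,5.185)
cell (2,1): code 0110 → (2.000,1.729)–(3.000,1.969)
cell (2,5): code 1001 → (3.000,5.283)–(2.000,5.523)
cell (3,1): code 0010 → (3.000,1.969)–(3.043,2.000)
cell (3,2): code 0011 → (3.043,2.000)–(3.951,3.000)
cell (3,3): code 0011 → (3.951,3.000)–(3.994,4.000)
cell (3,4): code 0011 → (3.994,4.000)–(3.362,5.000)
cell (3,5): code 0001 → (3.362,5.000)–(3.000,5.283)
total: 14 segments, chained into 1 closed loop(s), length Σ = 11.953762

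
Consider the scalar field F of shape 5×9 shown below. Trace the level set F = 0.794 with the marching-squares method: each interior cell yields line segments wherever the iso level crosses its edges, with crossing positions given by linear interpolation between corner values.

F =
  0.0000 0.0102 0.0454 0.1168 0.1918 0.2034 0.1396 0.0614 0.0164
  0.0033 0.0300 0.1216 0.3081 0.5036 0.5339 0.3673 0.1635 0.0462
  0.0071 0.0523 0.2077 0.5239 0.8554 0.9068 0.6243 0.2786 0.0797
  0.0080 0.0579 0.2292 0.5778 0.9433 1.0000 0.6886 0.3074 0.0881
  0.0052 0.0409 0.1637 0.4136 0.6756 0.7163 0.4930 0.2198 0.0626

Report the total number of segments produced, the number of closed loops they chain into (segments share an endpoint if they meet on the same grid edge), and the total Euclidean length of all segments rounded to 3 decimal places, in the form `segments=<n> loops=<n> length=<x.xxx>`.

cell (1,3): code 0100 → (1.825,4.000)–(2.000,3.815)
cell (1,4): code 1100 → (1.698,5.000)–(1.825,4.000)
cell (1,5): code 1000 → (2.000,5.399)–(1.698,5.000)
cell (2,3): code 0110 → (2.000,3.815)–(3.000,3.592)
cell (2,5): code 1001 → (3.000,5.662)–(2.000,5.399)
cell (3,3): code 0010 → (3.000,3.592)–(3.558,4.000)
cell (3,4): code 0011 → (3.558,4.000)–(3.726,5.000)
cell (3,5): code 0001 → (3.726,5.000)–(3.000,5.662)
total: 8 segments, chained into 1 closed loop(s), length Σ = 6.509679

segments=8 loops=1 length=6.510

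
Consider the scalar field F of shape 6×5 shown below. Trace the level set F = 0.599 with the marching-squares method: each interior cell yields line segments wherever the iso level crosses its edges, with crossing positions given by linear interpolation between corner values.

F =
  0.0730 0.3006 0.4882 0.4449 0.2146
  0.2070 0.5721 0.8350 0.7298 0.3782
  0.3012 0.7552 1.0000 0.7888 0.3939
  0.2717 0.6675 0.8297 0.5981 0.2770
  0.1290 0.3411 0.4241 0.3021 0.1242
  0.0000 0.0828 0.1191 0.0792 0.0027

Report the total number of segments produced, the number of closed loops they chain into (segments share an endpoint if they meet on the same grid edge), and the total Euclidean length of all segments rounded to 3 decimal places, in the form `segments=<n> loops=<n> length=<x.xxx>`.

cell (0,1): code 0100 → (0.319,2.000)–(1.000,1.102)
cell (0,2): code 1100 → (0.541,3.000)–(0.319,2.000)
cell (0,3): code 1000 → (1.000,3.372)–(0.541,3.000)
cell (1,0): code 0100 → (1.147,1.000)–(2.000,0.656)
cell (1,1): code 1110 → (1.000,1.102)–(1.147,1.000)
cell (1,3): code 1001 → (2.000,3.481)–(1.000,3.372)
cell (2,0): code 0110 → (2.000,0.656)–(3.000,0.827)
cell (2,2): code 1011 → (3.000,2.996)–(2.995,3.000)
cell (2,3): code 0001 → (2.995,3.000)–(2.000,3.481)
cell (3,0): code 0010 → (3.000,0.827)–(3.210,1.000)
cell (3,1): code 0011 → (3.210,1.000)–(3.569,2.000)
cell (3,2): code 0001 → (3.569,2.000)–(3.000,2.996)
total: 12 segments, chained into 1 closed loop(s), length Σ = 9.453786

segments=12 loops=1 length=9.454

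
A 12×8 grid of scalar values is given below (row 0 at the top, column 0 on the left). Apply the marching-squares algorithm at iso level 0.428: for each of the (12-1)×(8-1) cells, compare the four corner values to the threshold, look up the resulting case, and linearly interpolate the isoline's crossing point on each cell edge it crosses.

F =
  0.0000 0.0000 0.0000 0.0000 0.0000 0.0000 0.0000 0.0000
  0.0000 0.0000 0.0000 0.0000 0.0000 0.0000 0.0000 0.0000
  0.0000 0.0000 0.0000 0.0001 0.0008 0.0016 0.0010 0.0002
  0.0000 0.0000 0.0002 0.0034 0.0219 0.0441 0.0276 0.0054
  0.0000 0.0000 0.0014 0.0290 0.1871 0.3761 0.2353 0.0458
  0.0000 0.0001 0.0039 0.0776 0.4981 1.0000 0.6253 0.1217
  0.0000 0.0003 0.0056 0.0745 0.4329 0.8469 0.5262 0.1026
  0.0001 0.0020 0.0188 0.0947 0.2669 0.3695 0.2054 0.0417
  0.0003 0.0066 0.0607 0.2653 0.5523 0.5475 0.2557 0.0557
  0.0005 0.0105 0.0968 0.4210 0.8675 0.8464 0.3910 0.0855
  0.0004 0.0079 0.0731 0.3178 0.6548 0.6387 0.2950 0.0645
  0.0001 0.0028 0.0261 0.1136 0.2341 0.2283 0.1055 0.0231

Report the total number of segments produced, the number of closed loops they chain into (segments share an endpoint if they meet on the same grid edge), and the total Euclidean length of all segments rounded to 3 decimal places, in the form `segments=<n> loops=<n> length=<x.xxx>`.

segments=20 loops=2 length=17.568

cell (4,3): code 0100 → (4.775,4.000)–(5.000,3.833)
cell (4,4): code 1100 → (4.083,5.000)–(4.775,4.000)
cell (4,5): code 1100 → (4.494,6.000)–(4.083,5.000)
cell (4,6): code 1000 → (5.000,6.392)–(4.494,6.000)
cell (5,3): code 0110 → (5.000,3.833)–(6.000,3.986)
cell (5,6): code 1001 → (6.000,6.232)–(5.000,6.392)
cell (6,3): code 0010 → (6.000,3.986)–(6.030,4.000)
cell (6,4): code 0011 → (6.030,4.000)–(6.877,5.000)
cell (6,5): code 0011 → (6.877,5.000)–(6.306,6.000)
cell (6,6): code 0001 → (6.306,6.000)–(6.000,6.232)
cell (7,3): code 0100 → (7.564,4.000)–(8.000,3.567)
cell (7,4): code 1100 → (7.329,5.000)–(7.564,4.000)
cell (7,5): code 1000 → (8.000,5.410)–(7.329,5.000)
cell (8,3): code 0110 → (8.000,3.567)–(9.000,3.016)
cell (8,5): code 1001 → (9.000,5.919)–(8.000,5.410)
cell (9,3): code 0110 → (9.000,3.016)–(10.000,3.327)
cell (9,5): code 1001 → (10.000,5.613)–(9.000,5.919)
cell (10,3): code 0010 → (10.000,3.327)–(10.539,4.000)
cell (10,4): code 0011 → (10.539,4.000)–(10.513,5.000)
cell (10,5): code 0001 → (10.513,5.000)–(10.000,5.613)
total: 20 segments, chained into 2 closed loop(s), length Σ = 17.568162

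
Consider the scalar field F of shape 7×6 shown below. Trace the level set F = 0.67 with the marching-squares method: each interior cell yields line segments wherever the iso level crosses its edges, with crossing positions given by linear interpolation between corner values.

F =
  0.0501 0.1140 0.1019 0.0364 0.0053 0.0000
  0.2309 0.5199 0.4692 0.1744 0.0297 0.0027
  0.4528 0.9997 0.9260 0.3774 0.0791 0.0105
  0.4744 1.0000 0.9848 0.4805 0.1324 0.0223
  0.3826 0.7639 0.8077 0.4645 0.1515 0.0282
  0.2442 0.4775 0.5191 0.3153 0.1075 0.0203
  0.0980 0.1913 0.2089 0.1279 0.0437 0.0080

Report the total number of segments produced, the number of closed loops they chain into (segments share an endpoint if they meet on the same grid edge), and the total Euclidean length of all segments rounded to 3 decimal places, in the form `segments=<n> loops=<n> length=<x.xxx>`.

segments=10 loops=1 length=8.803

cell (1,0): code 0100 → (1.313,1.000)–(2.000,0.397)
cell (1,1): code 1100 → (1.440,2.000)–(1.313,1.000)
cell (1,2): code 1000 → (2.000,2.467)–(1.440,2.000)
cell (2,0): code 0110 → (2.000,0.397)–(3.000,0.372)
cell (2,2): code 1001 → (3.000,2.624)–(2.000,2.467)
cell (3,0): code 0110 → (3.000,0.372)–(4.000,0.754)
cell (3,2): code 1001 → (4.000,2.401)–(3.000,2.624)
cell (4,0): code 0010 → (4.000,0.754)–(4.328,1.000)
cell (4,1): code 0011 → (4.328,1.000)–(4.477,2.000)
cell (4,2): code 0001 → (4.477,2.000)–(4.000,2.401)
total: 10 segments, chained into 1 closed loop(s), length Σ = 8.803471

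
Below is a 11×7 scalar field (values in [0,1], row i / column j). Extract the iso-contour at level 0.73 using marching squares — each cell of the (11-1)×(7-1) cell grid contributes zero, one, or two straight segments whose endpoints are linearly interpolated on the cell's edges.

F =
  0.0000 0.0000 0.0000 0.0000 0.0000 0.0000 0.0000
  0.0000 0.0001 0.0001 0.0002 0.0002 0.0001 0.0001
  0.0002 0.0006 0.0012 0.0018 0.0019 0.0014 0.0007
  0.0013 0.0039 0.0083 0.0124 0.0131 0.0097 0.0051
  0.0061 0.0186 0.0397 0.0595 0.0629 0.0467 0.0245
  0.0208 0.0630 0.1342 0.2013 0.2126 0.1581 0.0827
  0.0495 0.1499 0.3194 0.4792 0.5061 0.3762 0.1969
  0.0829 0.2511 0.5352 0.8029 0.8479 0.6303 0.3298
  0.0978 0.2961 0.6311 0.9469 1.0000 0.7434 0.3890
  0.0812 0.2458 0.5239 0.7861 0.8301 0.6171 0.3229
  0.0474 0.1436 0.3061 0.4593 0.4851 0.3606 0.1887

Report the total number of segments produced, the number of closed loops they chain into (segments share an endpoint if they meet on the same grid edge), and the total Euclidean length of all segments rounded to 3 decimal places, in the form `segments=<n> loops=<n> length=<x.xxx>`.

cell (6,2): code 0100 → (6.775,3.000)–(7.000,2.728)
cell (6,3): code 1100 → (6.655,4.000)–(6.775,3.000)
cell (6,4): code 1000 → (7.000,4.542)–(6.655,4.000)
cell (7,2): code 0110 → (7.000,2.728)–(8.000,2.313)
cell (7,4): code 1101 → (7.882,5.000)–(7.000,4.542)
cell (7,5): code 1000 → (8.000,5.038)–(7.882,5.000)
cell (8,2): code 0110 → (8.000,2.313)–(9.000,2.786)
cell (8,4): code 1011 → (9.000,4.470)–(8.106,5.000)
cell (8,5): code 0001 → (8.106,5.000)–(8.000,5.038)
cell (9,2): code 0010 → (9.000,2.786)–(9.172,3.000)
cell (9,3): code 0011 → (9.172,3.000)–(9.290,4.000)
cell (9,4): code 0001 → (9.290,4.000)–(9.000,4.470)
total: 12 segments, chained into 1 closed loop(s), length Σ = 8.294823

segments=12 loops=1 length=8.295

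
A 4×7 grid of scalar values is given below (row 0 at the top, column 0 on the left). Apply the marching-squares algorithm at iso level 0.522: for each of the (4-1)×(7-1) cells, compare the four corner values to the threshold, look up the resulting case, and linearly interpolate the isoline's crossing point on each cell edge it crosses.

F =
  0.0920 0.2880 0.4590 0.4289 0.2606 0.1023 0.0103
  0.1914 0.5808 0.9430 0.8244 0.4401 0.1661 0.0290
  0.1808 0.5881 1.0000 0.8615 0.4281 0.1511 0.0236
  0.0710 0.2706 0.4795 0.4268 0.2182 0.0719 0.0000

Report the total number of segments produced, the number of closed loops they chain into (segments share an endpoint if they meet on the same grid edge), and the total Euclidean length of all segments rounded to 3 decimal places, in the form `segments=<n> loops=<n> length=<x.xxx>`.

cell (0,0): code 0100 → (0.799,1.000)–(1.000,0.849)
cell (0,1): code 1100 → (0.130,2.000)–(0.799,1.000)
cell (0,2): code 1100 → (0.235,3.000)–(0.130,2.000)
cell (0,3): code 1000 → (1.000,3.787)–(0.235,3.000)
cell (1,0): code 0110 → (1.000,0.849)–(2.000,0.838)
cell (1,3): code 1001 → (2.000,3.783)–(1.000,3.787)
cell (2,0): code 0010 → (2.000,0.838)–(2.208,1.000)
cell (2,1): code 0011 → (2.208,1.000)–(2.918,2.000)
cell (2,2): code 0011 → (2.918,2.000)–(2.781,3.000)
cell (2,3): code 0001 → (2.781,3.000)–(2.000,3.783)
total: 10 segments, chained into 1 closed loop(s), length Σ = 9.163207

segments=10 loops=1 length=9.163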